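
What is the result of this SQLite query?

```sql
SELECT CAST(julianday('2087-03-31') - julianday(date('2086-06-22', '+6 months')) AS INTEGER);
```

99

Adding +6 months to 2086-06-22 gives 2086-12-22.
9 days remain in December 2086 after the 22nd (31 − 22).
January 2087: 31 days.
February 2087: 28 days.
Then 31 days into March 2087.
Total: 9 + 31 + 28 + 31 = 99.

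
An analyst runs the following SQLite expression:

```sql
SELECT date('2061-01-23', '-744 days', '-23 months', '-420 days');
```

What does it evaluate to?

2055-12-18

Applying '-744 days' to 2061-01-23: counting 744 days back gives 2059-01-10.
Adding -23 months to 2059-01-10 gives 2057-02-10.
Applying '-420 days' to 2057-02-10: counting 420 days back gives 2055-12-18.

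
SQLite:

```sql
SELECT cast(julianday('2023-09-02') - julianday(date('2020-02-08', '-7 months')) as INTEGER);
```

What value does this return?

1517

Adding -7 months to 2020-02-08 gives 2019-07-08.
23 days remain in July 2019 after the 8th (31 − 8).
Full months from August 2019 through August 2023 contribute their day counts.
Then 2 days into September 2023.
Total: 23 + 31 + 30 + 31 + 30 + 31 + 31 + 29 + 31 + 30 + 31 + 30 + 31 + 31 + 30 + 31 + 30 + 31 + 31 + 28 + 31 + 30 + 31 + 30 + 31 + 31 + 30 + 31 + 30 + 31 + 31 + 28 + 31 + 30 + 31 + 30 + 31 + 31 + 30 + 31 + 30 + 31 + 31 + 28 + 31 + 30 + 31 + 30 + 31 + 31 + 2 = 1517.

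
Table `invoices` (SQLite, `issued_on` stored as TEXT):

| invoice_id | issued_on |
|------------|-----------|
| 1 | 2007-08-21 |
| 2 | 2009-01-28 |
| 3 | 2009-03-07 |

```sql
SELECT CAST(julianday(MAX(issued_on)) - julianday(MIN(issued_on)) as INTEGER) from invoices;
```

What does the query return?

564

MIN = 2007-08-21, MAX = 2009-03-07.
10 days remain in August 2007 after the 21st (31 − 21).
Full months from September 2007 through February 2009 contribute their day counts.
Then 7 days into March 2009.
Total: 10 + 30 + 31 + 30 + 31 + 31 + 29 + 31 + 30 + 31 + 30 + 31 + 31 + 30 + 31 + 30 + 31 + 31 + 28 + 7 = 564.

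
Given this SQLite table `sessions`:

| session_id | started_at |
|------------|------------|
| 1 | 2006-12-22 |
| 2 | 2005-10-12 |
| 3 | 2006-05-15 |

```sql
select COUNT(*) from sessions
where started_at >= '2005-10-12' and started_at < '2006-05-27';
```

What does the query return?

2

Rows in [2005-10-12, 2006-05-27): 2005-10-12, 2006-05-15 → 2 rows.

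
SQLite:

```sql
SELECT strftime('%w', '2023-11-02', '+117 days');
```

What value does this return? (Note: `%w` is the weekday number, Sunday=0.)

2

First apply '+117 days': 2023-11-02 → 2024-02-27.
2024-02-27 is a Tuesday; with Sunday=0 that is 2.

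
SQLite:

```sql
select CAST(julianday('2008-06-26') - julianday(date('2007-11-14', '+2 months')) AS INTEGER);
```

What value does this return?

Adding +2 months to 2007-11-14 gives 2008-01-14.
17 days remain in January 2008 after the 14th (31 − 14).
February 2008: 29 days (leap year).
March 2008: 31 days.
April 2008: 30 days.
May 2008: 31 days.
Then 26 days into June 2008.
Total: 17 + 29 + 31 + 30 + 31 + 26 = 164.

164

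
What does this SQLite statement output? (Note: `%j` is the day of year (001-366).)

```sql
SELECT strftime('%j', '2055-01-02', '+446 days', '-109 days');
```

First apply '+446 days', '-109 days': 2055-01-02 → 2055-12-05.
Day-of-year for 2055-12-05: days since 2055-01-01 inclusive = 339, zero-padded to 339.

339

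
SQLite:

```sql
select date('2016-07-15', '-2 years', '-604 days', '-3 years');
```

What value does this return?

2009-11-18

Adding -2 years to 2016-07-15 gives 2014-07-15.
Applying '-604 days' to 2014-07-15: counting 604 days back gives 2012-11-18.
Adding -3 years to 2012-11-18 gives 2009-11-18.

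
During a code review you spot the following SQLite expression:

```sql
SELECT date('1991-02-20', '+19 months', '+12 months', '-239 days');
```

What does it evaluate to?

Adding +19 months to 1991-02-20 gives 1992-09-20.
Adding +12 months to 1992-09-20 gives 1993-09-20.
Applying '-239 days' to 1993-09-20: counting 239 days back gives 1993-01-24.

1993-01-24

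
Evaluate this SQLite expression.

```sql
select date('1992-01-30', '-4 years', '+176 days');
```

Adding -4 years to 1992-01-30 gives 1988-01-30.
Applying '+176 days' to 1988-01-30: counting 176 days forward gives 1988-07-24.

1988-07-24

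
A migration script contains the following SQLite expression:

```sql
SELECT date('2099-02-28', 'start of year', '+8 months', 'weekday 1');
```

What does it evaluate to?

`start of year` rewinds 2099-02-28 to 2099-01-01.
Adding +8 months to 2099-01-01 gives 2099-09-01.
`weekday 1` advances to the next Monday; 2099-09-01 is a Tuesday, so it moves forward to 2099-09-07.

2099-09-07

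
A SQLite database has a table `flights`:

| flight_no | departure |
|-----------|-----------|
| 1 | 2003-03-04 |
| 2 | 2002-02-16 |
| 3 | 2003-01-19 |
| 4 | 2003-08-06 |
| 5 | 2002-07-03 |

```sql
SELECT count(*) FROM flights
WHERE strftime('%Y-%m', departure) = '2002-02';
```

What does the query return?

Rows with year-month 2002-02: 2002-02-16 → 1.

1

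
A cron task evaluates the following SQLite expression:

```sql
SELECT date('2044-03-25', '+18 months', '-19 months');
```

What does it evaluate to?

2044-02-25

Adding +18 months to 2044-03-25 gives 2045-09-25.
Adding -19 months to 2045-09-25 gives 2044-02-25.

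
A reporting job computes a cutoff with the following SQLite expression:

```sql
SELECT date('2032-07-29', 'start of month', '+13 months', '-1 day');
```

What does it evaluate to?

`start of month` rewinds 2032-07-29 to 2032-07-01.
Adding +13 months to 2032-07-01 gives 2033-08-01.
Going back 1 day from 2033-08-01 reaches 2033-07-31 (last day of July, 31 days).

2033-07-31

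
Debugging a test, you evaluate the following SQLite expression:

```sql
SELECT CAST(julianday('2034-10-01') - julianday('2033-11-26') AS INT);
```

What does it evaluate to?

4 days remain in November 2033 after the 26th (30 − 26).
Full months from December 2033 through September 2034 contribute their day counts.
Then 1 day into October 2034.
Total: 4 + 31 + 31 + 28 + 31 + 30 + 31 + 30 + 31 + 31 + 30 + 1 = 309.

309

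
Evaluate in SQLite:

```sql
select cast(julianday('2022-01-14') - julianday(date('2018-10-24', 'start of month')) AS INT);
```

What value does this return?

`start of month` rewinds 2018-10-24 to 2018-10-01.
30 days remain in October 2018 after the 1st (31 − 1).
Full months from November 2018 through December 2021 contribute their day counts.
Then 14 days into January 2022.
Total: 30 + 30 + 31 + 31 + 28 + 31 + 30 + 31 + 30 + 31 + 31 + 30 + 31 + 30 + 31 + 31 + 29 + 31 + 30 + 31 + 30 + 31 + 31 + 30 + 31 + 30 + 31 + 31 + 28 + 31 + 30 + 31 + 30 + 31 + 31 + 30 + 31 + 30 + 31 + 14 = 1201.

1201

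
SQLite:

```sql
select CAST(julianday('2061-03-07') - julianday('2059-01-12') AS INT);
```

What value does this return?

19 days remain in January 2059 after the 12th (31 − 12).
Full months from February 2059 through February 2061 contribute their day counts.
Then 7 days into March 2061.
Total: 19 + 28 + 31 + 30 + 31 + 30 + 31 + 31 + 30 + 31 + 30 + 31 + 31 + 29 + 31 + 30 + 31 + 30 + 31 + 31 + 30 + 31 + 30 + 31 + 31 + 28 + 7 = 785.

785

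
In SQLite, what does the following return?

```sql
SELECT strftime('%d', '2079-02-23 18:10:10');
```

23

`%d` extracts the 2-digit day of month: 23.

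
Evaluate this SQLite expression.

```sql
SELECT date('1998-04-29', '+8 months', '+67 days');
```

Adding +8 months to 1998-04-29 gives 1998-12-29.
Applying '+67 days' to 1998-12-29: counting 67 days forward gives 1999-03-06.

1999-03-06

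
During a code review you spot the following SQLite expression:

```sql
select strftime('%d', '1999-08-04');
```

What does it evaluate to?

`%d` extracts the 2-digit day of month: 04.

04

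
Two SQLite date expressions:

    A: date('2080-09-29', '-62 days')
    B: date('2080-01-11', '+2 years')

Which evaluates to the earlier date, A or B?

A = 2080-07-29.
B = 2082-01-11.
A is earlier.

A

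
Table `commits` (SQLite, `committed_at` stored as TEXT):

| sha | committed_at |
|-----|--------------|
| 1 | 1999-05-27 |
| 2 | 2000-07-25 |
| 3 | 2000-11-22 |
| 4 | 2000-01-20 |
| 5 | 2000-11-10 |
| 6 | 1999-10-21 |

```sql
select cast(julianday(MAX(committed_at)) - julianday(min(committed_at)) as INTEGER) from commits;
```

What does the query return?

MIN = 1999-05-27, MAX = 2000-11-22.
4 days remain in May 1999 after the 27th (31 − 27).
Full months from June 1999 through October 2000 contribute their day counts.
Then 22 days into November 2000.
Total: 4 + 30 + 31 + 31 + 30 + 31 + 30 + 31 + 31 + 29 + 31 + 30 + 31 + 30 + 31 + 31 + 30 + 31 + 22 = 545.

545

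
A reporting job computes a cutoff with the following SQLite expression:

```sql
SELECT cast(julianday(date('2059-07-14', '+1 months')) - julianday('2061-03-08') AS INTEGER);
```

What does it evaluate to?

-572

Adding +1 month to 2059-07-14 gives 2059-08-14.
17 days remain in August 2059 after the 14th (31 − 14).
Full months from September 2059 through February 2061 contribute their day counts.
Then 8 days into March 2061.
Total: 17 + 30 + 31 + 30 + 31 + 31 + 29 + 31 + 30 + 31 + 30 + 31 + 31 + 30 + 31 + 30 + 31 + 31 + 28 + 8 = 572.
The subtraction is earlier − later, so the result is −572 → -572.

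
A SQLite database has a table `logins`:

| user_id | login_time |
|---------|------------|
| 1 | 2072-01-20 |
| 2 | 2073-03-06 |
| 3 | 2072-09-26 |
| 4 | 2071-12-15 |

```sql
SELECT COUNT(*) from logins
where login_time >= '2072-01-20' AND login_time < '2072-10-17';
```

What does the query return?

Rows in [2072-01-20, 2072-10-17): 2072-01-20, 2072-09-26 → 2 rows.

2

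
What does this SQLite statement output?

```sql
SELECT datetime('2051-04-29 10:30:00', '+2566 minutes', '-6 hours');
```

2051-04-30 23:16:00

2566 minutes = 42h 46m; +2566 minutes from 2051-04-29 10:30:00 is 2051-05-01 05:16:00 (crosses midnight).
-6 hours from 2051-05-01 05:16:00 is 2051-04-30 23:16:00 (crosses midnight).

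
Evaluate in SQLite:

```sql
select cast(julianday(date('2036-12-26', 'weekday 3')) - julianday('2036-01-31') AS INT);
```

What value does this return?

335

`weekday 3` advances to the next Wednesday; 2036-12-26 is a Friday, so it moves forward to 2036-12-31.
0 days remain in January 2036 after the 31st (31 − 31).
Full months from February 2036 through November 2036 contribute their day counts.
Then 31 days into December 2036.
Total: 0 + 29 + 31 + 30 + 31 + 30 + 31 + 31 + 30 + 31 + 30 + 31 = 335.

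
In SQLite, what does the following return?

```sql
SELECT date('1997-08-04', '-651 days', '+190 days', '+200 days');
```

Applying '-651 days' to 1997-08-04: counting 651 days back gives 1995-10-23.
Applying '+190 days' to 1995-10-23: counting 190 days forward gives 1996-04-30.
Applying '+200 days' to 1996-04-30: counting 200 days forward gives 1996-11-16.

1996-11-16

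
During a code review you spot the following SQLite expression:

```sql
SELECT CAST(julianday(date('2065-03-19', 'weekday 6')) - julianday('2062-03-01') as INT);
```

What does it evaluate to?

`weekday 6` advances to the next Saturday; 2065-03-19 is a Thursday, so it moves forward to 2065-03-21.
30 days remain in March 2062 after the 1st (31 − 1).
Full months from April 2062 through February 2065 contribute their day counts.
Then 21 days into March 2065.
Total: 30 + 30 + 31 + 30 + 31 + 31 + 30 + 31 + 30 + 31 + 31 + 28 + 31 + 30 + 31 + 30 + 31 + 31 + 30 + 31 + 30 + 31 + 31 + 29 + 31 + 30 + 31 + 30 + 31 + 31 + 30 + 31 + 30 + 31 + 31 + 28 + 21 = 1116.

1116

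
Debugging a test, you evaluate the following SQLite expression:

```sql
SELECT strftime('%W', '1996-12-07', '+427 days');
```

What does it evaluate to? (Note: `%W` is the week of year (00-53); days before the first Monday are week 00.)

05

First apply '+427 days': 1996-12-07 → 1998-02-07.
1998-02-07 is a Saturday. SQLite's %W counts Mondays since the year started; the result is 05.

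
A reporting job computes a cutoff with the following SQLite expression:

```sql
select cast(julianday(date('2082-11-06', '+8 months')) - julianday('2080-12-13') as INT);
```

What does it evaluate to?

935

Adding +8 months to 2082-11-06 gives 2083-07-06.
18 days remain in December 2080 after the 13th (31 − 13).
Full months from January 2081 through June 2083 contribute their day counts.
Then 6 days into July 2083.
Total: 18 + 31 + 28 + 31 + 30 + 31 + 30 + 31 + 31 + 30 + 31 + 30 + 31 + 31 + 28 + 31 + 30 + 31 + 30 + 31 + 31 + 30 + 31 + 30 + 31 + 31 + 28 + 31 + 30 + 31 + 30 + 6 = 935.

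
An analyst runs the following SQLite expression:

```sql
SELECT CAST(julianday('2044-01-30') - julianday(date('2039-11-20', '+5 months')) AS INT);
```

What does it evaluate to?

1380

Adding +5 months to 2039-11-20 gives 2040-04-20.
10 days remain in April 2040 after the 20th (30 − 20).
Full months from May 2040 through December 2043 contribute their day counts.
Then 30 days into January 2044.
Total: 10 + 31 + 30 + 31 + 31 + 30 + 31 + 30 + 31 + 31 + 28 + 31 + 30 + 31 + 30 + 31 + 31 + 30 + 31 + 30 + 31 + 31 + 28 + 31 + 30 + 31 + 30 + 31 + 31 + 30 + 31 + 30 + 31 + 31 + 28 + 31 + 30 + 31 + 30 + 31 + 31 + 30 + 31 + 30 + 31 + 30 = 1380.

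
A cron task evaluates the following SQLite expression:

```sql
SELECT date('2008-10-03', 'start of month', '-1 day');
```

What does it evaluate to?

`start of month` rewinds 2008-10-03 to 2008-10-01.
Going back 1 day from 2008-10-01 reaches 2008-09-30 (last day of September, 30 days).

2008-09-30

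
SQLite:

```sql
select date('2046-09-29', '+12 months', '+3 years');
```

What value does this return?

2050-09-29

Adding +12 months to 2046-09-29 gives 2047-09-29.
Adding +3 years to 2047-09-29 gives 2050-09-29.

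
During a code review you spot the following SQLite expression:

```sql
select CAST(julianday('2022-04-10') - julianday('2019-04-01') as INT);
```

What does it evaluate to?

1105

29 days remain in April 2019 after the 1st (30 − 1).
Full months from May 2019 through March 2022 contribute their day counts.
Then 10 days into April 2022.
Total: 29 + 31 + 30 + 31 + 31 + 30 + 31 + 30 + 31 + 31 + 29 + 31 + 30 + 31 + 30 + 31 + 31 + 30 + 31 + 30 + 31 + 31 + 28 + 31 + 30 + 31 + 30 + 31 + 31 + 30 + 31 + 30 + 31 + 31 + 28 + 31 + 10 = 1105.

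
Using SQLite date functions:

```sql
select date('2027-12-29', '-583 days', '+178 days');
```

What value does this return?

2026-11-19

Applying '-583 days' to 2027-12-29: counting 583 days back gives 2026-05-25.
Applying '+178 days' to 2026-05-25: counting 178 days forward gives 2026-11-19.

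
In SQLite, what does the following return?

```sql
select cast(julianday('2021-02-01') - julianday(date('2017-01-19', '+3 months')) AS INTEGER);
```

1384

Adding +3 months to 2017-01-19 gives 2017-04-19.
11 days remain in April 2017 after the 19th (30 − 19).
Full months from May 2017 through January 2021 contribute their day counts.
Then 1 day into February 2021.
Total: 11 + 31 + 30 + 31 + 31 + 30 + 31 + 30 + 31 + 31 + 28 + 31 + 30 + 31 + 30 + 31 + 31 + 30 + 31 + 30 + 31 + 31 + 28 + 31 + 30 + 31 + 30 + 31 + 31 + 30 + 31 + 30 + 31 + 31 + 29 + 31 + 30 + 31 + 30 + 31 + 31 + 30 + 31 + 30 + 31 + 31 + 1 = 1384.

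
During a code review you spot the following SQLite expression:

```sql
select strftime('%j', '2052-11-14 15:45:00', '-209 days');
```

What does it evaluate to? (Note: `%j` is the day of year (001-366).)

First apply '-209 days': 2052-11-14 15:45:00 → 2052-04-19 15:45:00.
Day-of-year for 2052-04-19: days since 2052-01-01 inclusive = 110, zero-padded to 110.

110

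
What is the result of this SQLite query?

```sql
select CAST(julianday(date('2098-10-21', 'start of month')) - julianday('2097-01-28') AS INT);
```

611

`start of month` rewinds 2098-10-21 to 2098-10-01.
3 days remain in January 2097 after the 28th (31 − 28).
Full months from February 2097 through September 2098 contribute their day counts.
Then 1 day into October 2098.
Total: 3 + 28 + 31 + 30 + 31 + 30 + 31 + 31 + 30 + 31 + 30 + 31 + 31 + 28 + 31 + 30 + 31 + 30 + 31 + 31 + 30 + 1 = 611.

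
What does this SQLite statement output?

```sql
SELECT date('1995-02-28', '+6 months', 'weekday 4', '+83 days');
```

1995-11-22

Adding +6 months to 1995-02-28 gives 1995-08-28.
`weekday 4` advances to the next Thursday; 1995-08-28 is a Monday, so it moves forward to 1995-08-31.
Applying '+83 days' to 1995-08-31: counting 83 days forward gives 1995-11-22.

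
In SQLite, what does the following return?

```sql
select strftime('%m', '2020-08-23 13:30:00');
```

`%m` extracts the 2-digit month (01-12): 08.

08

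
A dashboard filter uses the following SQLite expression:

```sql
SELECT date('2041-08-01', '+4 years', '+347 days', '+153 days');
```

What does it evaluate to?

2046-12-14

Adding +4 years to 2041-08-01 gives 2045-08-01.
Applying '+347 days' to 2045-08-01: counting 347 days forward gives 2046-07-14.
Applying '+153 days' to 2046-07-14: counting 153 days forward gives 2046-12-14.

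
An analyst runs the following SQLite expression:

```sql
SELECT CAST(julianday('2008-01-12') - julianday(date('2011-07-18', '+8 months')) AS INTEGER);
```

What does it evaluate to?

Adding +8 months to 2011-07-18 gives 2012-03-18.
19 days remain in January 2008 after the 12th (31 − 12).
Full months from February 2008 through February 2012 contribute their day counts.
Then 18 days into March 2012.
Total: 19 + 29 + 31 + 30 + 31 + 30 + 31 + 31 + 30 + 31 + 30 + 31 + 31 + 28 + 31 + 30 + 31 + 30 + 31 + 31 + 30 + 31 + 30 + 31 + 31 + 28 + 31 + 30 + 31 + 30 + 31 + 31 + 30 + 31 + 30 + 31 + 31 + 28 + 31 + 30 + 31 + 30 + 31 + 31 + 30 + 31 + 30 + 31 + 31 + 29 + 18 = 1527.
The subtraction is earlier − later, so the result is −1527 → -1527.

-1527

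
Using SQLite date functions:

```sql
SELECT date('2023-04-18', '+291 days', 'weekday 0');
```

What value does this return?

Applying '+291 days' to 2023-04-18: counting 291 days forward gives 2024-02-03.
`weekday 0` advances to the next Sunday; 2024-02-03 is a Saturday, so it moves forward to 2024-02-04.

2024-02-04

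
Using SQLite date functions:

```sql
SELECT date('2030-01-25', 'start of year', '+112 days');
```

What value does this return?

2030-04-23

`start of year` rewinds 2030-01-25 to 2030-01-01.
Applying '+112 days' to 2030-01-01: counting 112 days forward gives 2030-04-23.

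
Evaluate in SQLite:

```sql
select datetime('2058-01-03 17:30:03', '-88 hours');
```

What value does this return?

2057-12-31 01:30:03

-88 hours from 2058-01-03 17:30:03 is 2057-12-31 01:30:03 (crosses midnight).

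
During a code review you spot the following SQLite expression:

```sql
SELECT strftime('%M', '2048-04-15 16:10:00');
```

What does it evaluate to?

`%M` extracts the 2-digit minute: 10.

10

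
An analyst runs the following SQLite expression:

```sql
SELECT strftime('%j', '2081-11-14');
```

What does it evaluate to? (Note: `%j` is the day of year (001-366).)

Day-of-year for 2081-11-14: days since 2081-01-01 inclusive = 318, zero-padded to 318.

318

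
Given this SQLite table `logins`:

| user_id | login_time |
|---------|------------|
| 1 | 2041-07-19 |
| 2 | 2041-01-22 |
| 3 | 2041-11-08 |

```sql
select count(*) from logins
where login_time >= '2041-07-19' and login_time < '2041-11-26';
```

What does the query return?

2

Rows in [2041-07-19, 2041-11-26): 2041-07-19, 2041-11-08 → 2 rows.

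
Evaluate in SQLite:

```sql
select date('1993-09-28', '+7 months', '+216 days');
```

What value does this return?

1994-11-30

Adding +7 months to 1993-09-28 gives 1994-04-28.
Applying '+216 days' to 1994-04-28: counting 216 days forward gives 1994-11-30.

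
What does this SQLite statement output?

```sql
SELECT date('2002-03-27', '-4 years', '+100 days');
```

Adding -4 years to 2002-03-27 gives 1998-03-27.
Applying '+100 days' to 1998-03-27: counting 100 days forward gives 1998-07-05.

1998-07-05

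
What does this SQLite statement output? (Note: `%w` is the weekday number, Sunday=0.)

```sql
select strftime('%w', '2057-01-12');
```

2057-01-12 is a Friday; with Sunday=0 that is 5.

5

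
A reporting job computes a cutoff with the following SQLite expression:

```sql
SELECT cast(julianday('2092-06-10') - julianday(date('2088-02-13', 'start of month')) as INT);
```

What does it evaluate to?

`start of month` rewinds 2088-02-13 to 2088-02-01.
28 days remain in February 2088 after the 1st (29 − 1).
Full months from March 2088 through May 2092 contribute their day counts.
Then 10 days into June 2092.
Total: 28 + 31 + 30 + 31 + 30 + 31 + 31 + 30 + 31 + 30 + 31 + 31 + 28 + 31 + 30 + 31 + 30 + 31 + 31 + 30 + 31 + 30 + 31 + 31 + 28 + 31 + 30 + 31 + 30 + 31 + 31 + 30 + 31 + 30 + 31 + 31 + 28 + 31 + 30 + 31 + 30 + 31 + 31 + 30 + 31 + 30 + 31 + 31 + 29 + 31 + 30 + 31 + 10 = 1591.

1591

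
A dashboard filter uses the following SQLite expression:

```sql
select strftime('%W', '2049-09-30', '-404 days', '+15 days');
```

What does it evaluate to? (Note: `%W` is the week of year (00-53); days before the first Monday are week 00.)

35

First apply '-404 days', '+15 days': 2049-09-30 → 2048-09-06.
2048-09-06 is a Sunday. SQLite's %W counts Mondays since the year started; the result is 35.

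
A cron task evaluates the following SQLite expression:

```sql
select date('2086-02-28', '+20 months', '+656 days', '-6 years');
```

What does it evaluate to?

2083-08-14

Adding +20 months to 2086-02-28 gives 2087-10-28.
Applying '+656 days' to 2087-10-28: counting 656 days forward gives 2089-08-14.
Adding -6 years to 2089-08-14 gives 2083-08-14.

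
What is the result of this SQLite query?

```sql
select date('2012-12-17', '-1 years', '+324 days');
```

Adding -1 year to 2012-12-17 gives 2011-12-17.
Applying '+324 days' to 2011-12-17: counting 324 days forward gives 2012-11-05.

2012-11-05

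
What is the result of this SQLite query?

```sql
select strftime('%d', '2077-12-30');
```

`%d` extracts the 2-digit day of month: 30.

30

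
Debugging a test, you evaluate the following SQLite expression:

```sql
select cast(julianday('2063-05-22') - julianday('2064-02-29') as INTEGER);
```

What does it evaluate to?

9 days remain in May 2063 after the 22nd (31 − 22).
Full months from June 2063 through January 2064 contribute their day counts.
Then 29 days into February 2064.
Total: 9 + 30 + 31 + 31 + 30 + 31 + 30 + 31 + 31 + 29 = 283.
The subtraction is earlier − later, so the result is −283 → -283.

-283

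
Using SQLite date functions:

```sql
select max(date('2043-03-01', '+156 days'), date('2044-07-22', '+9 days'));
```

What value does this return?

date('2043-03-01', '+156 days') → 2043-08-04.
date('2044-07-22', '+9 days') → 2044-07-31.
Later of the two is 2044-07-31.

2044-07-31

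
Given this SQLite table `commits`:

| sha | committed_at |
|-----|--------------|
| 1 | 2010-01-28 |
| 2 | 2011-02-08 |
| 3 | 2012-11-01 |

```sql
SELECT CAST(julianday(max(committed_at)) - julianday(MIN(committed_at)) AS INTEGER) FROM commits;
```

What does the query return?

MIN = 2010-01-28, MAX = 2012-11-01.
3 days remain in January 2010 after the 28th (31 − 28).
Full months from February 2010 through October 2012 contribute their day counts.
Then 1 day into November 2012.
Total: 3 + 28 + 31 + 30 + 31 + 30 + 31 + 31 + 30 + 31 + 30 + 31 + 31 + 28 + 31 + 30 + 31 + 30 + 31 + 31 + 30 + 31 + 30 + 31 + 31 + 29 + 31 + 30 + 31 + 30 + 31 + 31 + 30 + 31 + 1 = 1008.

1008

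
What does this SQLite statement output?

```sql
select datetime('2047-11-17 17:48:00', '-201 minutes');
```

2047-11-17 14:27:00

201 minutes = 3h 21m; -201 minutes from 2047-11-17 17:48:00 is 2047-11-17 14:27:00.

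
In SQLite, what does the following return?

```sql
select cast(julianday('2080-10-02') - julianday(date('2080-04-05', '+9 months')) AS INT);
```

Adding +9 months to 2080-04-05 gives 2081-01-05.
29 days remain in October 2080 after the 2nd (31 − 2).
November 2080: 30 days.
December 2080: 31 days.
Then 5 days into January 2081.
Total: 29 + 30 + 31 + 5 = 95.
The subtraction is earlier − later, so the result is −95 → -95.

-95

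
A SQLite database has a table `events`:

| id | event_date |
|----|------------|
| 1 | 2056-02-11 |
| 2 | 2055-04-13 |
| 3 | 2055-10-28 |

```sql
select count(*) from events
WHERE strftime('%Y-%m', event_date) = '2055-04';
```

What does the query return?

1

Rows with year-month 2055-04: 2055-04-13 → 1.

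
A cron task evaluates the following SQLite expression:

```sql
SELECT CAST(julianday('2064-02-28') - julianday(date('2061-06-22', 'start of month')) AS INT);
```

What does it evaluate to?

1002

`start of month` rewinds 2061-06-22 to 2061-06-01.
29 days remain in June 2061 after the 1st (30 − 1).
Full months from July 2061 through January 2064 contribute their day counts.
Then 28 days into February 2064.
Total: 29 + 31 + 31 + 30 + 31 + 30 + 31 + 31 + 28 + 31 + 30 + 31 + 30 + 31 + 31 + 30 + 31 + 30 + 31 + 31 + 28 + 31 + 30 + 31 + 30 + 31 + 31 + 30 + 31 + 30 + 31 + 31 + 28 = 1002.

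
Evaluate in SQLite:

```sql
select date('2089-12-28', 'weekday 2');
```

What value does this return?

2090-01-03

`weekday 2` advances to the next Tuesday; 2089-12-28 is a Wednesday, so it moves forward to 2090-01-03.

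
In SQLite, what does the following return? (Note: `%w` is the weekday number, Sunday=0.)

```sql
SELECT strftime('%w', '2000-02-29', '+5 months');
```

First apply '+5 months': 2000-02-29 → 2000-07-29.
2000-07-29 is a Saturday; with Sunday=0 that is 6.

6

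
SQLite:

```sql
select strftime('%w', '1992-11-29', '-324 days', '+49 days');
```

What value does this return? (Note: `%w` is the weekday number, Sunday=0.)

First apply '-324 days', '+49 days': 1992-11-29 → 1992-02-28.
1992-02-28 is a Friday; with Sunday=0 that is 5.

5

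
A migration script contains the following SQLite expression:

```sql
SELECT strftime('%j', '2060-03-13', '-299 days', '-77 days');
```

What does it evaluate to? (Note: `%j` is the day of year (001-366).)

First apply '-299 days', '-77 days': 2060-03-13 → 2059-03-03.
Day-of-year for 2059-03-03: days since 2059-01-01 inclusive = 62, zero-padded to 062.

062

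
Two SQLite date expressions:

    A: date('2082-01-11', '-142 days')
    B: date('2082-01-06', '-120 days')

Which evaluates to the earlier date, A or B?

A = 2081-08-22.
B = 2081-09-08.
A is earlier.

A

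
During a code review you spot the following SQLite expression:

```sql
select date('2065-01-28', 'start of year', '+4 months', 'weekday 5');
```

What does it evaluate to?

`start of year` rewinds 2065-01-28 to 2065-01-01.
Adding +4 months to 2065-01-01 gives 2065-05-01.
`weekday 5` advances to the next Friday; 2065-05-01 is already a Friday, so it stays at 2065-05-01.

2065-05-01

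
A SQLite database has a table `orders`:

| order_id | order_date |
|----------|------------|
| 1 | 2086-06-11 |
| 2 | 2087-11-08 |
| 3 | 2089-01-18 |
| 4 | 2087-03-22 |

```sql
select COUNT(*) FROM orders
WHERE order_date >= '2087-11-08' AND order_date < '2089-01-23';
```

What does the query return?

2

Rows in [2087-11-08, 2089-01-23): 2087-11-08, 2089-01-18 → 2 rows.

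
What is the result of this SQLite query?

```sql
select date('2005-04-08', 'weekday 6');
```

`weekday 6` advances to the next Saturday; 2005-04-08 is a Friday, so it moves forward to 2005-04-09.

2005-04-09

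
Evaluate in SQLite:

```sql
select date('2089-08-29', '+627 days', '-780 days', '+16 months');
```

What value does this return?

2090-07-29

Applying '+627 days' to 2089-08-29: counting 627 days forward gives 2091-05-18.
Applying '-780 days' to 2091-05-18: counting 780 days back gives 2089-03-29.
Adding +16 months to 2089-03-29 gives 2090-07-29.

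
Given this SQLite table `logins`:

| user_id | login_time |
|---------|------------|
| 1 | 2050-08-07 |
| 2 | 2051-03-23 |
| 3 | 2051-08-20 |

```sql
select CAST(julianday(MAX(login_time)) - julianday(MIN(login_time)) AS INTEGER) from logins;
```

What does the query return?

MIN = 2050-08-07, MAX = 2051-08-20.
24 days remain in August 2050 after the 7th (31 − 7).
Full months from September 2050 through July 2051 contribute their day counts.
Then 20 days into August 2051.
Total: 24 + 30 + 31 + 30 + 31 + 31 + 28 + 31 + 30 + 31 + 30 + 31 + 20 = 378.

378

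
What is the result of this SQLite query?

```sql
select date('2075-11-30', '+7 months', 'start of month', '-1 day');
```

Adding +7 months to 2075-11-30 gives 2076-06-30.
`start of month` rewinds 2076-06-30 to 2076-06-01.
Going back 1 day from 2076-06-01 reaches 2076-05-31 (last day of May, 31 days).

2076-05-31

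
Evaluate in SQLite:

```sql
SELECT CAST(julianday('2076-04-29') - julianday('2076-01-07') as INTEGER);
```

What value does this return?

24 days remain in January 2076 after the 7th (31 − 7).
February 2076: 29 days (leap year).
March 2076: 31 days.
Then 29 days into April 2076.
Total: 24 + 29 + 31 + 29 = 113.

113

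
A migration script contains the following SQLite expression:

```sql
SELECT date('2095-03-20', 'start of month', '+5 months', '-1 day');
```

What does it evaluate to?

2095-07-31

`start of month` rewinds 2095-03-20 to 2095-03-01.
Adding +5 months to 2095-03-01 gives 2095-08-01.
Going back 1 day from 2095-08-01 reaches 2095-07-31 (last day of July, 31 days).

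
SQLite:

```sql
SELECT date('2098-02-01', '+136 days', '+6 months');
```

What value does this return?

Applying '+136 days' to 2098-02-01: counting 136 days forward gives 2098-06-17.
Adding +6 months to 2098-06-17 gives 2098-12-17.

2098-12-17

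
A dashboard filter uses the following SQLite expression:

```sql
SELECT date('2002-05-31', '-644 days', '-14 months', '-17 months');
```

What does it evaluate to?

1998-01-25

Applying '-644 days' to 2002-05-31: counting 644 days back gives 2000-08-25.
Adding -14 months to 2000-08-25 gives 1999-06-25.
Adding -17 months to 1999-06-25 gives 1998-01-25.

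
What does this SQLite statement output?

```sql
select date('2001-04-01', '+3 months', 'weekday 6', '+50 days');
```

2001-08-26

Adding +3 months to 2001-04-01 gives 2001-07-01.
`weekday 6` advances to the next Saturday; 2001-07-01 is a Sunday, so it moves forward to 2001-07-07.
Applying '+50 days' to 2001-07-07: counting 50 days forward gives 2001-08-26.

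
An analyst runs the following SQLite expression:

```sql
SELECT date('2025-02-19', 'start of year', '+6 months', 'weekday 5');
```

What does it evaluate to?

`start of year` rewinds 2025-02-19 to 2025-01-01.
Adding +6 months to 2025-01-01 gives 2025-07-01.
`weekday 5` advances to the next Friday; 2025-07-01 is a Tuesday, so it moves forward to 2025-07-04.

2025-07-04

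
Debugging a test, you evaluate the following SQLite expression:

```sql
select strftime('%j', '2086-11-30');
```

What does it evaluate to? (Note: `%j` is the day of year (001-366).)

334

Day-of-year for 2086-11-30: days since 2086-01-01 inclusive = 334, zero-padded to 334.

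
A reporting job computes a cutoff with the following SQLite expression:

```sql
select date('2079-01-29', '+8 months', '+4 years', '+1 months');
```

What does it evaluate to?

2083-10-29

Adding +8 months to 2079-01-29 gives 2079-09-29.
Adding +4 years to 2079-09-29 gives 2083-09-29.
Adding +1 month to 2083-09-29 gives 2083-10-29.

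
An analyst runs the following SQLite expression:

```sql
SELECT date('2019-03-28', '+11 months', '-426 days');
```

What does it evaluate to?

Adding +11 months to 2019-03-28 gives 2020-02-28.
Applying '-426 days' to 2020-02-28: counting 426 days back gives 2018-12-29.

2018-12-29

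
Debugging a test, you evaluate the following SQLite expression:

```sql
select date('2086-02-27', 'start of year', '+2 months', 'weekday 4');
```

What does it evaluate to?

`start of year` rewinds 2086-02-27 to 2086-01-01.
Adding +2 months to 2086-01-01 gives 2086-03-01.
`weekday 4` advances to the next Thursday; 2086-03-01 is a Friday, so it moves forward to 2086-03-07.

2086-03-07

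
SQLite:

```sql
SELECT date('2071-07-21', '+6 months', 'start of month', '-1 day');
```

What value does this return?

Adding +6 months to 2071-07-21 gives 2072-01-21.
`start of month` rewinds 2072-01-21 to 2072-01-01.
Going back 1 day from 2072-01-01 reaches 2071-12-31 (last day of December, 31 days).

2071-12-31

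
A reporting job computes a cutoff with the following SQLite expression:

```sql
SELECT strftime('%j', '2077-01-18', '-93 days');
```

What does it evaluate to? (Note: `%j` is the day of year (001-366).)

291

First apply '-93 days': 2077-01-18 → 2076-10-17.
Day-of-year for 2076-10-17: days since 2076-01-01 inclusive = 291, zero-padded to 291.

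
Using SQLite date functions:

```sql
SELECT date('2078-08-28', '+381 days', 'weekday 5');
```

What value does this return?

2079-09-15

Applying '+381 days' to 2078-08-28: counting 381 days forward gives 2079-09-13.
`weekday 5` advances to the next Friday; 2079-09-13 is a Wednesday, so it moves forward to 2079-09-15.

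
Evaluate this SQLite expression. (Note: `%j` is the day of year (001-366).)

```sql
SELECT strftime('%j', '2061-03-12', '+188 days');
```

259

First apply '+188 days': 2061-03-12 → 2061-09-16.
Day-of-year for 2061-09-16: days since 2061-01-01 inclusive = 259, zero-padded to 259.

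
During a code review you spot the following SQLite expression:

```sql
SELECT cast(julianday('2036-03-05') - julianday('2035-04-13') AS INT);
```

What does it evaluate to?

17 days remain in April 2035 after the 13th (30 − 13).
Full months from May 2035 through February 2036 contribute their day counts.
Then 5 days into March 2036.
Total: 17 + 31 + 30 + 31 + 31 + 30 + 31 + 30 + 31 + 31 + 29 + 5 = 327.

327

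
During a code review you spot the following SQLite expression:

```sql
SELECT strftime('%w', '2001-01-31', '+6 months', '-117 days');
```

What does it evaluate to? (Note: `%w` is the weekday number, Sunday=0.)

4

First apply '+6 months', '-117 days': 2001-01-31 → 2001-04-05.
2001-04-05 is a Thursday; with Sunday=0 that is 4.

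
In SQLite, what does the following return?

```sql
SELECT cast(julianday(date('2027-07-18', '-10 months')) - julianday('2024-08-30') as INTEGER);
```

Adding -10 months to 2027-07-18 gives 2026-09-18.
1 day remains in August 2024 after the 30th (31 − 30).
Full months from September 2024 through August 2026 contribute their day counts.
Then 18 days into September 2026.
Total: 1 + 30 + 31 + 30 + 31 + 31 + 28 + 31 + 30 + 31 + 30 + 31 + 31 + 30 + 31 + 30 + 31 + 31 + 28 + 31 + 30 + 31 + 30 + 31 + 31 + 18 = 749.

749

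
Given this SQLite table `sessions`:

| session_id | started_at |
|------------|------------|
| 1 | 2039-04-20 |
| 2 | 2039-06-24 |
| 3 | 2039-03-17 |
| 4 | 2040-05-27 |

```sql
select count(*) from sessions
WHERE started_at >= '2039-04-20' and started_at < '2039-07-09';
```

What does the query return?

2

Rows in [2039-04-20, 2039-07-09): 2039-04-20, 2039-06-24 → 2 rows.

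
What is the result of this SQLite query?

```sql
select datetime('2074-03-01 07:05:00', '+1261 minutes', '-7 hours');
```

1261 minutes = 21h 1m; +1261 minutes from 2074-03-01 07:05:00 is 2074-03-02 04:06:00 (crosses midnight).
-7 hours from 2074-03-02 04:06:00 is 2074-03-01 21:06:00 (crosses midnight).

2074-03-01 21:06:00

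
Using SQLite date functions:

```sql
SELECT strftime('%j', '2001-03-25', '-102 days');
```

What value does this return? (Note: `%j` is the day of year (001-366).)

First apply '-102 days': 2001-03-25 → 2000-12-13.
Day-of-year for 2000-12-13: days since 2000-01-01 inclusive = 348, zero-padded to 348.

348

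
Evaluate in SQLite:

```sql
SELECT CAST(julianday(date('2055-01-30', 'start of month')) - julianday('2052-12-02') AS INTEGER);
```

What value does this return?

`start of month` rewinds 2055-01-30 to 2055-01-01.
29 days remain in December 2052 after the 2nd (31 − 2).
Full months from January 2053 through December 2054 contribute their day counts.
Then 1 day into January 2055.
Total: 29 + 31 + 28 + 31 + 30 + 31 + 30 + 31 + 31 + 30 + 31 + 30 + 31 + 31 + 28 + 31 + 30 + 31 + 30 + 31 + 31 + 30 + 31 + 30 + 31 + 1 = 760.

760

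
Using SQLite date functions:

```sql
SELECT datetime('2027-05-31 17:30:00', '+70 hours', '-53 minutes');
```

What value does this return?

2027-06-03 14:37:00

+70 hours from 2027-05-31 17:30:00 is 2027-06-03 15:30:00 (crosses midnight).
-53 minutes from 2027-06-03 15:30:00 is 2027-06-03 14:37:00.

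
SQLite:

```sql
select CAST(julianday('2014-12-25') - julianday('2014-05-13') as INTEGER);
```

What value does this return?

18 days remain in May 2014 after the 13th (31 − 13).
Full months from June 2014 through November 2014 contribute their day counts.
Then 25 days into December 2014.
Total: 18 + 30 + 31 + 31 + 30 + 31 + 30 + 25 = 226.

226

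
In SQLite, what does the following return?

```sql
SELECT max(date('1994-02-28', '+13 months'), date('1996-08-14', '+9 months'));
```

date('1994-02-28', '+13 months') → 1995-03-28.
date('1996-08-14', '+9 months') → 1997-05-14.
Later of the two is 1997-05-14.

1997-05-14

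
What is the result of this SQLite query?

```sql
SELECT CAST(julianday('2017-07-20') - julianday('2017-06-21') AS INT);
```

9 days remain in June 2017 after the 21st (30 − 21).
Then 20 days into July 2017.
Total: 9 + 20 = 29.

29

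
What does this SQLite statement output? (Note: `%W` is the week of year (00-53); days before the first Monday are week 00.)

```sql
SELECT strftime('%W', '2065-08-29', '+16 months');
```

First apply '+16 months': 2065-08-29 → 2066-12-29.
2066-12-29 is a Wednesday. SQLite's %W counts Mondays since the year started; the result is 52.

52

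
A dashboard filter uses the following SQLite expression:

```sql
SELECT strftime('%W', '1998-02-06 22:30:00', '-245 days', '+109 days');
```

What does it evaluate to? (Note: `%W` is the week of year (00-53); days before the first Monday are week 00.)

38

First apply '-245 days', '+109 days': 1998-02-06 22:30:00 → 1997-09-23 22:30:00.
1997-09-23 is a Tuesday. SQLite's %W counts Mondays since the year started; the result is 38.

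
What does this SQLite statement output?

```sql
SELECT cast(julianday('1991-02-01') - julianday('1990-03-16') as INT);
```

15 days remain in March 1990 after the 16th (31 − 16).
Full months from April 1990 through January 1991 contribute their day counts.
Then 1 day into February 1991.
Total: 15 + 30 + 31 + 30 + 31 + 31 + 30 + 31 + 30 + 31 + 31 + 1 = 322.

322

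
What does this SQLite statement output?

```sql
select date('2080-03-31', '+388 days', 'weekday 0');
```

2081-04-27

Applying '+388 days' to 2080-03-31: counting 388 days forward gives 2081-04-23.
`weekday 0` advances to the next Sunday; 2081-04-23 is a Wednesday, so it moves forward to 2081-04-27.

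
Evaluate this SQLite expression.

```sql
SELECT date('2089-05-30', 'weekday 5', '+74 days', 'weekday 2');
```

`weekday 5` advances to the next Friday; 2089-05-30 is a Monday, so it moves forward to 2089-06-03.
Applying '+74 days' to 2089-06-03: counting 74 days forward gives 2089-08-16.
`weekday 2` advances to the next Tuesday; 2089-08-16 is already a Tuesday, so it stays at 2089-08-16.

2089-08-16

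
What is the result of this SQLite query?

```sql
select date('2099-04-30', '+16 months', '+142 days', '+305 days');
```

Adding +16 months to 2099-04-30 gives 2100-08-30.
Applying '+142 days' to 2100-08-30: counting 142 days forward gives 2101-01-19.
Applying '+305 days' to 2101-01-19: counting 305 days forward gives 2101-11-20.

2101-11-20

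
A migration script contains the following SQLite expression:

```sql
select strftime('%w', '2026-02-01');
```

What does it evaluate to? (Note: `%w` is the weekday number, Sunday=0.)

0

2026-02-01 is a Sunday; with Sunday=0 that is 0.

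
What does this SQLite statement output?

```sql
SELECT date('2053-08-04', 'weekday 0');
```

2053-08-10

`weekday 0` advances to the next Sunday; 2053-08-04 is a Monday, so it moves forward to 2053-08-10.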